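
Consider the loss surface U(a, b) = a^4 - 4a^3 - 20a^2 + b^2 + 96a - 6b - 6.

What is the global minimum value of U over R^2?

-294

U(a,b) separates as P(a) + Q(b) − 6, so its minimum is min P + min Q − 6.
P'(a) = 4(a - 4)(a - 2)(a + 3) vanishes at a ∈ {-3, 2, 4}; Q'(b) = 2b - 6 vanishes at b ∈ {3}.
Local minima of P (where P''>0): P(-3)=-279, P(4)=64. Local minima of Q: Q(3)=-9.
So the global minimum of U is P(-3) + Q(3) − 6 = -279 − 9 − 6 = -294, attained at (-3, 3).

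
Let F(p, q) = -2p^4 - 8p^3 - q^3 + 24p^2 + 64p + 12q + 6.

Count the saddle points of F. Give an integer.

3

F separates as a function of p plus a function of q, so ∇F=0 decouples.
∂F/∂p = -8(p - 2)(p + 1)(p + 4) = 0 at p ∈ {-4, -1, 2}; ∂F/∂q = -3(q - 2)(q + 2) = 0 at q ∈ {-2, 2}.
The Hessian is diagonal: diag(F_pp, F_qq). Second derivatives: F_pp(-4)=-144, F_pp(-1)=72, F_pp(2)=-144; F_qq(-2)=12, F_qq(2)=-12.
Saddle points occur where the two diagonal entries have opposite signs: (-4, -2), (-1, 2), (2, -2). Count: 3.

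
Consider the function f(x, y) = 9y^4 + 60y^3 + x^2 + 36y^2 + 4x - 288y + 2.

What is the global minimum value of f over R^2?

-185

f(x,y) separates as P(x) + Q(y) + 2, so its minimum is min P + min Q + 2.
P'(x) = 2x + 4 vanishes at x ∈ {-2}; Q'(y) = 36(y - 1)(y + 2)(y + 4) vanishes at y ∈ {-4, -2, 1}.
Local minima of P (where P''>0): P(-2)=-4. Local minima of Q: Q(-4)=192, Q(1)=-183.
So the global minimum of f is P(-2) + Q(1) + 2 = -4 − 183 + 2 = -185, attained at (-2, 1).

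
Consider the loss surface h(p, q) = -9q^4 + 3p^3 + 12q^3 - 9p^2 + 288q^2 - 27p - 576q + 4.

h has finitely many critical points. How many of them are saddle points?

h separates as a function of p plus a function of q, so ∇h=0 decouples.
∂h/∂p = 9(p - 3)(p + 1) = 0 at p ∈ {-1, 3}; ∂h/∂q = -36(q - 4)(q - 1)(q + 4) = 0 at q ∈ {-4, 1, 4}.
The Hessian is diagonal: diag(h_pp, h_qq). Second derivatives: h_pp(-1)=-36, h_pp(3)=36; h_qq(-4)=-1440, h_qq(1)=540, h_qq(4)=-864.
Saddle points occur where the two diagonal entries have opposite signs: (-1, 1), (3, -4), (3, 4). Count: 3.

3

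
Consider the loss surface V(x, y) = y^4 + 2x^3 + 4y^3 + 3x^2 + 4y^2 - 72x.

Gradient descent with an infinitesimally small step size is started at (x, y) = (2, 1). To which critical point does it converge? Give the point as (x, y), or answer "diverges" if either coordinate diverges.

V is separable, so gradient descent decouples: x follows -∂V/∂x, y follows -∂V/∂y.
∂V/∂x = 6(x - 3)(x + 4); at x=2 this is -36, so x increases.
∂V/∂y = 4y(y + 1)(y + 2); at y=1 this is 24, so y decreases.
x converges to its nearest critical value 3 (a local min of the x-part); y converges to 0. The iterate converges to (3, 0).

(3, 0)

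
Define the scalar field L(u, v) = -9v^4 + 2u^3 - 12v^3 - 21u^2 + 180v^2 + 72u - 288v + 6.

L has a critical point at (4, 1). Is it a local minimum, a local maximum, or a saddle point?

The mixed partial ∂²L/∂u∂v is 0, so the Hessian at any point is diag(L_uu, L_vv) = diag(6(2u - 7), 36(-3v^2 - 2v + 10)).
At (4, 1): H = diag(6, 180).
Both eigenvalues are positive, so H is positive definite: a local minimum.

local minimum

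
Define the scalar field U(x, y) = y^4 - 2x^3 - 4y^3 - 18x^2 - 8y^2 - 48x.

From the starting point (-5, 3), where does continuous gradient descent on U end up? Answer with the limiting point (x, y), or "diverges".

U is separable, so gradient descent decouples: x follows -∂U/∂x, y follows -∂U/∂y.
∂U/∂x = -6(x + 2)(x + 4); at x=-5 this is -18, so x increases.
∂U/∂y = 4y(y - 4)(y + 1); at y=3 this is -48, so y increases.
x converges to its nearest critical value -4 (a local min of the x-part); y converges to 4. The iterate converges to (-4, 4).

(-4, 4)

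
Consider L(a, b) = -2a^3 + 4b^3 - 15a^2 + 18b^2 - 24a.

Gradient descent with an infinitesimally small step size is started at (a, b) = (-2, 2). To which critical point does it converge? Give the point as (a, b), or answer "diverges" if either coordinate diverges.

L is separable, so gradient descent decouples: a follows -∂L/∂a, b follows -∂L/∂b.
∂L/∂a = -6(a + 1)(a + 4); at a=-2 this is 12, so a decreases.
∂L/∂b = 12b(b + 3); at b=2 this is 120, so b decreases.
a converges to its nearest critical value -4 (a local min of the a-part); b converges to 0. The iterate converges to (-4, 0).

(-4, 0)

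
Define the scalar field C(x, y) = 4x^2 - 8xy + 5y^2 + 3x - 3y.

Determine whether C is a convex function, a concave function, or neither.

C is quadratic, so its Hessian is the constant matrix H = [[8, -8], [-8, 10]].
det(H) = 16, tr(H) = 18.
det(H) > 0 and tr(H) > 0, so H is positive definite everywhere: convex.

convex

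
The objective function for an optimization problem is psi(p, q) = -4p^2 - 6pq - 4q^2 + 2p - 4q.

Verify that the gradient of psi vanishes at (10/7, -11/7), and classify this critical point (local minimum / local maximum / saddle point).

∇psi = (-8p - 6q + 2, -6p - 8q - 4); substituting (10/7, -11/7) gives ∇psi = (0, 0), so (10/7, -11/7) is indeed a critical point.
The Hessian of psi is constant: H = [[-8, -6], [-6, -8]].
det(H) = (-8)·(-8) − (-6)² = 28.
det(H) > 0 and tr(H) = -16 < 0, so H is negative definite and the point is a local maximum.

local maximum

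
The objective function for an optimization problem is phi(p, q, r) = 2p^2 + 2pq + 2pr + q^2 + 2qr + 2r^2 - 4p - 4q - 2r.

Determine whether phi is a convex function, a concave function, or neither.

convex

phi is quadratic, so its Hessian is the constant matrix H = [[4, 2, 2], [2, 2, 2], [2, 2, 4]].
Leading principal minors: 4, 4, 8.
All positive ⇒ H ≻ 0 ⇒ convex.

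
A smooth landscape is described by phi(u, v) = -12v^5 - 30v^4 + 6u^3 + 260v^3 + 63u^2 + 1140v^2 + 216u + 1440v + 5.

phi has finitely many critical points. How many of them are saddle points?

phi separates as a function of u plus a function of v, so ∇phi=0 decouples.
∂phi/∂u = 18(u + 3)(u + 4) = 0 at u ∈ {-4, -3}; ∂phi/∂v = -60(v - 4)(v + 1)(v + 2)(v + 3) = 0 at v ∈ {-3, -2, -1, 4}.
The Hessian is diagonal: diag(phi_uu, phi_vv). Second derivatives: phi_uu(-4)=-18, phi_uu(-3)=18; phi_vv(-3)=840, phi_vv(-2)=-360, phi_vv(-1)=600, phi_vv(4)=-12600.
Saddle points occur where the two diagonal entries have opposite signs: (-4, -3), (-4, -1), (-3, -2), (-3, 4). Count: 4.

4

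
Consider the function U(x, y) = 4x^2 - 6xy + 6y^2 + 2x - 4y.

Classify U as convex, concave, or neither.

U is quadratic, so its Hessian is the constant matrix H = [[8, -6], [-6, 12]].
det(H) = 60, tr(H) = 20.
det(H) > 0 and tr(H) > 0, so H is positive definite everywhere: convex.

convex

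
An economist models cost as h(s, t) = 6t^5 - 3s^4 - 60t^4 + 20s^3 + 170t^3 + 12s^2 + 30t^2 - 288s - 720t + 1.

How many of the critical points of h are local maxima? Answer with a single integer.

h separates as a function of s plus a function of t, so ∇h=0 decouples.
∂h/∂s = -12(s - 4)(s - 3)(s + 2) = 0 at s ∈ {-2, 3, 4}; ∂h/∂t = 30(t - 4)(t - 3)(t - 2)(t + 1) = 0 at t ∈ {-1, 2, 3, 4}.
The Hessian is diagonal: diag(h_ss, h_tt). Second derivatives: h_ss(-2)=-360, h_ss(3)=60, h_ss(4)=-72; h_tt(-1)=-1800, h_tt(2)=180, h_tt(3)=-120, h_tt(4)=300.
Local maxima occur where both diagonal entries negative: (-2, -1), (-2, 3), (4, -1), (4, 3). Count: 4.

4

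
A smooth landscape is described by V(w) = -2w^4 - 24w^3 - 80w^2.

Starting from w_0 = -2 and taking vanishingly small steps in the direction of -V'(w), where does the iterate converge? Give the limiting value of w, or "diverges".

V'(w) = -8w(w + 4)(w + 5), so V'(-2) = 96.
Gradient descent moves in the -V' direction, i.e. w is decreasing.
The nearest critical point in that direction is w = -4, where V'' = 32 > 0 (a local minimum). The iterate converges there.

-4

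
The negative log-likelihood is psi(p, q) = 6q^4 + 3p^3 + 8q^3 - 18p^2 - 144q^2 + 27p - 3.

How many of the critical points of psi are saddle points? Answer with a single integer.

3

psi separates as a function of p plus a function of q, so ∇psi=0 decouples.
∂psi/∂p = 9(p - 3)(p - 1) = 0 at p ∈ {1, 3}; ∂psi/∂q = 24q(q - 3)(q + 4) = 0 at q ∈ {-4, 0, 3}.
The Hessian is diagonal: diag(psi_pp, psi_qq). Second derivatives: psi_pp(1)=-18, psi_pp(3)=18; psi_qq(-4)=672, psi_qq(0)=-288, psi_qq(3)=504.
Saddle points occur where the two diagonal entries have opposite signs: (1, -4), (1, 3), (3, 0). Count: 3.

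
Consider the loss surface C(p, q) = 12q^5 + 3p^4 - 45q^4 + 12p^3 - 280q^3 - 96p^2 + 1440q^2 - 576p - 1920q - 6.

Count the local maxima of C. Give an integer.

2

C separates as a function of p plus a function of q, so ∇C=0 decouples.
∂C/∂p = 12(p - 4)(p + 3)(p + 4) = 0 at p ∈ {-4, -3, 4}; ∂C/∂q = 60(q - 4)(q - 2)(q - 1)(q + 4) = 0 at q ∈ {-4, 1, 2, 4}.
The Hessian is diagonal: diag(C_pp, C_qq). Second derivatives: C_pp(-4)=96, C_pp(-3)=-84, C_pp(4)=672; C_qq(-4)=-14400, C_qq(1)=900, C_qq(2)=-720, C_qq(4)=2880.
Local maxima occur where both diagonal entries negative: (-3, -4), (-3, 2). Count: 2.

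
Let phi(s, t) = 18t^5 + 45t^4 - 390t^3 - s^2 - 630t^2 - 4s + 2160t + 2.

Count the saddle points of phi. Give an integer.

phi separates as a function of s plus a function of t, so ∇phi=0 decouples.
∂phi/∂s = -2(s + 2) = 0 at s ∈ {-2}; ∂phi/∂t = 90(t - 3)(t - 1)(t + 2)(t + 4) = 0 at t ∈ {-4, -2, 1, 3}.
The Hessian is diagonal: diag(phi_ss, phi_tt). Second derivatives: phi_ss(-2)=-2; phi_tt(-4)=-6300, phi_tt(-2)=2700, phi_tt(1)=-2700, phi_tt(3)=6300.
Saddle points occur where the two diagonal entries have opposite signs: (-2, -2), (-2, 3). Count: 2.

2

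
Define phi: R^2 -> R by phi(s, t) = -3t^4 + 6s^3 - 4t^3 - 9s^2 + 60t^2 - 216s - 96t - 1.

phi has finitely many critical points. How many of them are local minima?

phi separates as a function of s plus a function of t, so ∇phi=0 decouples.
∂phi/∂s = 18(s - 4)(s + 3) = 0 at s ∈ {-3, 4}; ∂phi/∂t = -12(t - 2)(t - 1)(t + 4) = 0 at t ∈ {-4, 1, 2}.
The Hessian is diagonal: diag(phi_ss, phi_tt). Second derivatives: phi_ss(-3)=-126, phi_ss(4)=126; phi_tt(-4)=-360, phi_tt(1)=60, phi_tt(2)=-72.
Local minima occur where both diagonal entries positive: (4, 1). Count: 1.

1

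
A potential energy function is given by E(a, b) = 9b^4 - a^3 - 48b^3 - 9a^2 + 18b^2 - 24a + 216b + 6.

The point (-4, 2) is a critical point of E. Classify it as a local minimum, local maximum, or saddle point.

saddle point

The mixed partial ∂²E/∂a∂b is 0, so the Hessian at any point is diag(E_aa, E_bb) = diag(-6(a + 3), 36(3b^2 - 8b + 1)).
At (-4, 2): H = diag(6, -108).
The eigenvalues have opposite signs, so H is indefinite: a saddle point.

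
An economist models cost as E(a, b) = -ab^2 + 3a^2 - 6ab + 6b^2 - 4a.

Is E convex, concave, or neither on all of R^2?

The term -ab^2 is cubic, so the Hessian is not constant.
∂²E/∂b² = -2a + 12, which takes both signs as a varies (negative for sufficiently large a). A diagonal entry of the Hessian changing sign means the Hessian is neither positive- nor negative-semidefinite on all of R^2.

neither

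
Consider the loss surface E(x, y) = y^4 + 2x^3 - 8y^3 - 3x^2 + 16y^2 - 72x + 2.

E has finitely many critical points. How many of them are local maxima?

1

E separates as a function of x plus a function of y, so ∇E=0 decouples.
∂E/∂x = 6(x - 4)(x + 3) = 0 at x ∈ {-3, 4}; ∂E/∂y = 4y(y - 4)(y - 2) = 0 at y ∈ {0, 2, 4}.
The Hessian is diagonal: diag(E_xx, E_yy). Second derivatives: E_xx(-3)=-42, E_xx(4)=42; E_yy(0)=32, E_yy(2)=-16, E_yy(4)=32.
Local maxima occur where both diagonal entries negative: (-3, 2). Count: 1.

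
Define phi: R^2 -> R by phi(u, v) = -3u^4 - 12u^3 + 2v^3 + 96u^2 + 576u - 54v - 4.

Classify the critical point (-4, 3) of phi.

The mixed partial ∂²phi/∂u∂v is 0, so the Hessian at any point is diag(phi_uu, phi_vv) = diag(12(-3u^2 - 6u + 16), 12v).
At (-4, 3): H = diag(-96, 36).
The eigenvalues have opposite signs, so H is indefinite: a saddle point.

saddle point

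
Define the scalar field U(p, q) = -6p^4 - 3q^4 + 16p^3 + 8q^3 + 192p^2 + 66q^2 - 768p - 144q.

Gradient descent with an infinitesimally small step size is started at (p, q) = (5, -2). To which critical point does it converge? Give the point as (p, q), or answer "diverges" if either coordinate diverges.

U is separable, so gradient descent decouples: p follows -∂U/∂p, q follows -∂U/∂q.
∂U/∂p = -24(p - 4)(p - 2)(p + 4); at p=5 this is -648, so p increases.
∂U/∂q = -12(q - 4)(q - 1)(q + 3); at q=-2 this is -216, so q increases.
The p-coordinate has no critical point in that direction and runs off to infinity.

diverges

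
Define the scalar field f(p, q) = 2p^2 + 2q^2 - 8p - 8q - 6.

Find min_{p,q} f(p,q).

f(p,q) separates as A(p) + B(q) − 6, so its minimum is min A + min B − 6.
A'(p) = 4p - 8 vanishes at p ∈ {2}; B'(q) = 4q - 8 vanishes at q ∈ {2}.
Local minima of A (where A''>0): A(2)=-8. Local minima of B: B(2)=-8.
So the global minimum of f is A(2) + B(2) − 6 = -8 − 8 − 6 = -22, attained at (2, 2).

-22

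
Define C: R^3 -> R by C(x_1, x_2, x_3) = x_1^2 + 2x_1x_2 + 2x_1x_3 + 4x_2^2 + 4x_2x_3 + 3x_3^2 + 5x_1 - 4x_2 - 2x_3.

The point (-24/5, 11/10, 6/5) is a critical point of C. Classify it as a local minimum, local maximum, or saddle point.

local minimum

The Hessian is constant: H = [[2, 2, 2], [2, 8, 4], [2, 4, 6]].
Leading principal minors: Δ₁ = 2, Δ₂ = 12, Δ₃ = 40.
All leading minors are positive, so H is positive definite: a local minimum.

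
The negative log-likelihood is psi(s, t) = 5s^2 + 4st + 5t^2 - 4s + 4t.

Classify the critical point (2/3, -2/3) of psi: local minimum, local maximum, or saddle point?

local minimum

The Hessian of psi is constant: H = [[10, 4], [4, 10]].
det(H) = 10·10 − 4² = 84.
det(H) > 0 and tr(H) = 20 > 0, so H is positive definite and the point is a local minimum.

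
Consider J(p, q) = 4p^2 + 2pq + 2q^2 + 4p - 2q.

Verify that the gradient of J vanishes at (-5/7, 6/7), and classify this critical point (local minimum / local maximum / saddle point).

∇J = (8p + 2q + 4, 2p + 4q - 2); substituting (-5/7, 6/7) gives ∇J = (0, 0), so (-5/7, 6/7) is indeed a critical point.
The Hessian of J is constant: H = [[8, 2], [2, 4]].
det(H) = 8·4 − 2² = 28.
det(H) > 0 and tr(H) = 12 > 0, so H is positive definite and the point is a local minimum.

local minimum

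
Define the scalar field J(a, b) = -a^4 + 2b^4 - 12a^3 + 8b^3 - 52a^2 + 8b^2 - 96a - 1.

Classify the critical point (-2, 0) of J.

saddle point

The mixed partial ∂²J/∂a∂b is 0, so the Hessian at any point is diag(J_aa, J_bb) = diag(-4(3a^2 + 18a + 26), 8(3b^2 + 6b + 2)).
At (-2, 0): H = diag(-8, 16).
The eigenvalues have opposite signs, so H is indefinite: a saddle point.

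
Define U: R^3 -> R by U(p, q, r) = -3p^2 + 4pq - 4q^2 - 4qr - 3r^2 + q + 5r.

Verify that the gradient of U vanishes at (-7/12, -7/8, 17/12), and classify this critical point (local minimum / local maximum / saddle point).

local maximum

∇U = (-6p + 4q, 4p - 8q - 4r + 1, -4q - 6r + 5); substituting (-7/12, -7/8, 17/12) gives ∇U = (0, 0, 0), so (-7/12, -7/8, 17/12) is indeed a critical point.
The Hessian is constant: H = [[-6, 4, 0], [4, -8, -4], [0, -4, -6]].
Leading principal minors: Δ₁ = -6, Δ₂ = 32, Δ₃ = -96.
The minors alternate sign starting negative (−, +, −), so H is negative definite: a local maximum.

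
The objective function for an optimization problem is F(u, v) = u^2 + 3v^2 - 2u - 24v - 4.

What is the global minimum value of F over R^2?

-53

F(u,v) separates as P(u) + Q(v) − 4, so its minimum is min P + min Q − 4.
P'(u) = 2u - 2 vanishes at u ∈ {1}; Q'(v) = 6v - 24 vanishes at v ∈ {4}.
Local minima of P (where P''>0): P(1)=-1. Local minima of Q: Q(4)=-48.
So the global minimum of F is P(1) + Q(4) − 4 = -1 − 48 − 4 = -53, attained at (1, 4).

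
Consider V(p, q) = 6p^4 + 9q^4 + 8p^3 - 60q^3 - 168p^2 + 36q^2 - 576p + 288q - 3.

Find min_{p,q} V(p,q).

-3130

V(p,q) separates as A(p) + B(q) − 3, so its minimum is min A + min B − 3.
A'(p) = 24(p - 4)(p + 2)(p + 3) vanishes at p ∈ {-3, -2, 4}; B'(q) = 36(q - 4)(q - 2)(q + 1) vanishes at q ∈ {-1, 2, 4}.
Local minima of A (where A''>0): A(-3)=486, A(4)=-2944. Local minima of B: B(-1)=-183, B(4)=192.
So the global minimum of V is A(4) + B(-1) − 3 = -2944 − 183 − 3 = -3130, attained at (4, -1).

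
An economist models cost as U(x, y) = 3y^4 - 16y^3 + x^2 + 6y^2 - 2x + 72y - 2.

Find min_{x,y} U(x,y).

-50

U(x,y) separates as P(x) + Q(y) − 2, so its minimum is min P + min Q − 2.
P'(x) = 2x - 2 vanishes at x ∈ {1}; Q'(y) = 12(y - 3)(y - 2)(y + 1) vanishes at y ∈ {-1, 2, 3}.
Local minima of P (where P''>0): P(1)=-1. Local minima of Q: Q(-1)=-47, Q(3)=81.
So the global minimum of U is P(1) + Q(-1) − 2 = -1 − 47 − 2 = -50, attained at (1, -1).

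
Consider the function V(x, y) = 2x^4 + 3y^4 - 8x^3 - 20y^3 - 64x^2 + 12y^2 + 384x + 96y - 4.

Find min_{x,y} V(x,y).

-1601

V(x,y) separates as P(x) + Q(y) − 4, so its minimum is min P + min Q − 4.
P'(x) = 8(x - 4)(x - 3)(x + 4) vanishes at x ∈ {-4, 3, 4}; Q'(y) = 12(y - 4)(y - 2)(y + 1) vanishes at y ∈ {-1, 2, 4}.
Local minima of P (where P''>0): P(-4)=-1536, P(4)=512. Local minima of Q: Q(-1)=-61, Q(4)=64.
So the global minimum of V is P(-4) + Q(-1) − 4 = -1536 − 61 − 4 = -1601, attained at (-4, -1).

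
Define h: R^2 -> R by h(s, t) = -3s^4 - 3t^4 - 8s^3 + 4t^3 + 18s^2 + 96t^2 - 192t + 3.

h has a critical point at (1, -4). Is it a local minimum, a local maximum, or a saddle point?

The mixed partial ∂²h/∂s∂t is 0, so the Hessian at any point is diag(h_ss, h_tt) = diag(12(-3s^2 - 4s + 3), 12(-3t^2 + 2t + 16)).
At (1, -4): H = diag(-48, -480).
Both eigenvalues are negative, so H is negative definite: a local maximum.

local maximum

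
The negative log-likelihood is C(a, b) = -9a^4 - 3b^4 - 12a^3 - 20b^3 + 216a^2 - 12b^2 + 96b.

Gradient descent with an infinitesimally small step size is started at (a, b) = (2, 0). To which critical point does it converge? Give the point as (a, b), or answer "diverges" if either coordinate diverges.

(0, -2)

C is separable, so gradient descent decouples: a follows -∂C/∂a, b follows -∂C/∂b.
∂C/∂a = -36a(a - 3)(a + 4); at a=2 this is 432, so a decreases.
∂C/∂b = -12(b - 1)(b + 2)(b + 4); at b=0 this is 96, so b decreases.
a converges to its nearest critical value 0 (a local min of the a-part); b converges to -2. The iterate converges to (0, -2).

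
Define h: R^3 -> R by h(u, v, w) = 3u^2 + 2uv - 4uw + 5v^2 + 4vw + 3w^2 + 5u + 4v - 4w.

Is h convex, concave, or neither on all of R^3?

h is quadratic, so its Hessian is the constant matrix H = [[6, 2, -4], [2, 10, 4], [-4, 4, 6]].
Leading principal minors: 6, 56, 16.
All positive ⇒ H ≻ 0 ⇒ convex.

convex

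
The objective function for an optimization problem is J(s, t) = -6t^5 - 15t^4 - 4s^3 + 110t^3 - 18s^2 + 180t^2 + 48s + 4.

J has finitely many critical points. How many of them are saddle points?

J separates as a function of s plus a function of t, so ∇J=0 decouples.
∂J/∂s = -12(s - 1)(s + 4) = 0 at s ∈ {-4, 1}; ∂J/∂t = -30t(t - 3)(t + 1)(t + 4) = 0 at t ∈ {-4, -1, 0, 3}.
The Hessian is diagonal: diag(J_ss, J_tt). Second derivatives: J_ss(-4)=60, J_ss(1)=-60; J_tt(-4)=2520, J_tt(-1)=-360, J_tt(0)=360, J_tt(3)=-2520.
Saddle points occur where the two diagonal entries have opposite signs: (-4, -1), (-4, 3), (1, -4), (1, 0). Count: 4.

4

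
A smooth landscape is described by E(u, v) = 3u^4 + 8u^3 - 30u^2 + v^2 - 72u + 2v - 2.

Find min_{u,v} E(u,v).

-155

E(u,v) separates as P(u) + Q(v) − 2, so its minimum is min P + min Q − 2.
P'(u) = 12(u - 2)(u + 1)(u + 3) vanishes at u ∈ {-3, -1, 2}; Q'(v) = 2v + 2 vanishes at v ∈ {-1}.
Local minima of P (where P''>0): P(-3)=-27, P(2)=-152. Local minima of Q: Q(-1)=-1.
So the global minimum of E is P(2) + Q(-1) − 2 = -152 − 1 − 2 = -155, attained at (2, -1).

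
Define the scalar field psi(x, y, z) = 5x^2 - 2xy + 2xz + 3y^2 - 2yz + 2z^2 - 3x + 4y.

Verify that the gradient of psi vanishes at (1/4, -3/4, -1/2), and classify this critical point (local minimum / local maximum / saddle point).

local minimum

∇psi = (10x - 2y + 2z - 3, -2x + 6y - 2z + 4, 2x - 2y + 4z); substituting (1/4, -3/4, -1/2) gives ∇psi = (0, 0, 0), so (1/4, -3/4, -1/2) is indeed a critical point.
The Hessian is constant: H = [[10, -2, 2], [-2, 6, -2], [2, -2, 4]].
Leading principal minors: Δ₁ = 10, Δ₂ = 56, Δ₃ = 176.
All leading minors are positive, so H is positive definite: a local minimum.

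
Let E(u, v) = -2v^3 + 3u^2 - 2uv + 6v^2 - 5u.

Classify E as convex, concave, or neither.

neither

The term -2v^3 is cubic, so the Hessian is not constant.
∂²E/∂v² = -12v + 12, which takes both signs as v varies (negative for sufficiently large v). A diagonal entry of the Hessian changing sign means the Hessian is neither positive- nor negative-semidefinite on all of R^2.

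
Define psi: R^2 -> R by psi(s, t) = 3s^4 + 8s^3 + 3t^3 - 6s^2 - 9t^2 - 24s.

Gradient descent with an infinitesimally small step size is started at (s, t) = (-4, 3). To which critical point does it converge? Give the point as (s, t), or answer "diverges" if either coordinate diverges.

(-2, 2)

psi is separable, so gradient descent decouples: s follows -∂psi/∂s, t follows -∂psi/∂t.
∂psi/∂s = 12(s - 1)(s + 1)(s + 2); at s=-4 this is -360, so s increases.
∂psi/∂t = 9t(t - 2); at t=3 this is 27, so t decreases.
s converges to its nearest critical value -2 (a local min of the s-part); t converges to 2. The iterate converges to (-2, 2).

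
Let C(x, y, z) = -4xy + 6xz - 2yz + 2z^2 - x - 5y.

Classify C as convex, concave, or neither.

C is quadratic, so its Hessian is the constant matrix H = [[0, -4, 6], [-4, 0, -2], [6, -2, 4]].
Leading principal minors: 0, -16, 32.
Neither pattern holds ⇒ H is indefinite ⇒ neither convex nor concave.

neither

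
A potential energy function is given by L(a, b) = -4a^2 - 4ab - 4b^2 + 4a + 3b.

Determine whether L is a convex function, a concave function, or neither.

concave

L is quadratic, so its Hessian is the constant matrix H = [[-8, -4], [-4, -8]].
det(H) = 48, tr(H) = -16.
det(H) > 0 and tr(H) < 0, so H is negative definite everywhere: concave.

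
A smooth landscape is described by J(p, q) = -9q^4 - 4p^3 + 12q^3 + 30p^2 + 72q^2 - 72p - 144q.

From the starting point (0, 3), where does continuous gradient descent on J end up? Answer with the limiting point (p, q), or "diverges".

J is separable, so gradient descent decouples: p follows -∂J/∂p, q follows -∂J/∂q.
∂J/∂p = -12(p - 3)(p - 2); at p=0 this is -72, so p increases.
∂J/∂q = -36(q - 2)(q - 1)(q + 2); at q=3 this is -360, so q increases.
The q-coordinate has no critical point in that direction and runs off to infinity.

diverges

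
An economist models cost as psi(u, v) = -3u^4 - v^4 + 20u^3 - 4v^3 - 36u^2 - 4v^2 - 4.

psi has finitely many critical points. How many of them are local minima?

1

psi separates as a function of u plus a function of v, so ∇psi=0 decouples.
∂psi/∂u = -12u(u - 3)(u - 2) = 0 at u ∈ {0, 2, 3}; ∂psi/∂v = -4v(v + 1)(v + 2) = 0 at v ∈ {-2, -1, 0}.
The Hessian is diagonal: diag(psi_uu, psi_vv). Second derivatives: psi_uu(0)=-72, psi_uu(2)=24, psi_uu(3)=-36; psi_vv(-2)=-8, psi_vv(-1)=4, psi_vv(0)=-8.
Local minima occur where both diagonal entries positive: (2, -1). Count: 1.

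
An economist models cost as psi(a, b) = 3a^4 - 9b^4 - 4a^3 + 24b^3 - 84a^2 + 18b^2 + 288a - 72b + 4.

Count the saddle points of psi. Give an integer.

psi separates as a function of a plus a function of b, so ∇psi=0 decouples.
∂psi/∂a = 12(a - 3)(a - 2)(a + 4) = 0 at a ∈ {-4, 2, 3}; ∂psi/∂b = -36(b - 2)(b - 1)(b + 1) = 0 at b ∈ {-1, 1, 2}.
The Hessian is diagonal: diag(psi_aa, psi_bb). Second derivatives: psi_aa(-4)=504, psi_aa(2)=-72, psi_aa(3)=84; psi_bb(-1)=-216, psi_bb(1)=72, psi_bb(2)=-108.
Saddle points occur where the two diagonal entries have opposite signs: (-4, -1), (-4, 2), (2, 1), (3, -1), (3, 2). Count: 5.

5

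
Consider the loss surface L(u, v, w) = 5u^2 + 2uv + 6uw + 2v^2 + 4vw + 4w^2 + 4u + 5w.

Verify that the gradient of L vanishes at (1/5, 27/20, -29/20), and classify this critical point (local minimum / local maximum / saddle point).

local minimum

∇L = (10u + 2v + 6w + 4, 2u + 4v + 4w, 6u + 4v + 8w + 5); substituting (1/5, 27/20, -29/20) gives ∇L = (0, 0, 0), so (1/5, 27/20, -29/20) is indeed a critical point.
The Hessian is constant: H = [[10, 2, 6], [2, 4, 4], [6, 4, 8]].
Leading principal minors: Δ₁ = 10, Δ₂ = 36, Δ₃ = 80.
All leading minors are positive, so H is positive definite: a local minimum.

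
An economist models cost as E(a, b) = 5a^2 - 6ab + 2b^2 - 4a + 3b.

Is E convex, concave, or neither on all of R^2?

convex

E is quadratic, so its Hessian is the constant matrix H = [[10, -6], [-6, 4]].
det(H) = 4, tr(H) = 14.
det(H) > 0 and tr(H) > 0, so H is positive definite everywhere: convex.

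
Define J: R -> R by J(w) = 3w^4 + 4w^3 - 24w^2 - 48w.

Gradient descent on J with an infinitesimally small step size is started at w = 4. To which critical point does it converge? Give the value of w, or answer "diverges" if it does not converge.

2

J'(w) = 12(w - 2)(w + 1)(w + 2), so J'(4) = 720.
Gradient descent moves in the -J' direction, i.e. w is decreasing.
The nearest critical point in that direction is w = 2, where J'' = 144 > 0 (a local minimum). The iterate converges there.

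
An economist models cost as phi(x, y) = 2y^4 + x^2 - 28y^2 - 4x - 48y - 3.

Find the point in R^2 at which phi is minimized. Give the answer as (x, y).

(2, 3)

phi(x,y) separates as P(x) + Q(y) − 3, so its minimum is min P + min Q − 3.
P'(x) = 2x - 4 vanishes at x ∈ {2}; Q'(y) = 8(y - 3)(y + 1)(y + 2) vanishes at y ∈ {-2, -1, 3}.
Local minima of P (where P''>0): P(2)=-4. Local minima of Q: Q(-2)=16, Q(3)=-234.
So the global minimum of phi is P(2) + Q(3) − 3 = -4 − 234 − 3 = -241, attained at (2, 3).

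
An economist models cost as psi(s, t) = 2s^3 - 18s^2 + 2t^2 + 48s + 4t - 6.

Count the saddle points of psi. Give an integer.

1

psi separates as a function of s plus a function of t, so ∇psi=0 decouples.
∂psi/∂s = 6(s - 4)(s - 2) = 0 at s ∈ {2, 4}; ∂psi/∂t = 4(t + 1) = 0 at t ∈ {-1}.
The Hessian is diagonal: diag(psi_ss, psi_tt). Second derivatives: psi_ss(2)=-12, psi_ss(4)=12; psi_tt(-1)=4.
Saddle points occur where the two diagonal entries have opposite signs: (2, -1). Count: 1.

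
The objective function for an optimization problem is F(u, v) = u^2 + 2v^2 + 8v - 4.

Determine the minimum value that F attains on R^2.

-12

F(u,v) separates as P(u) + Q(v) − 4, so its minimum is min P + min Q − 4.
P'(u) = 2u vanishes at u ∈ {0}; Q'(v) = 4v + 8 vanishes at v ∈ {-2}.
Local minima of P (where P''>0): P(0)=0. Local minima of Q: Q(-2)=-8.
So the global minimum of F is P(0) + Q(-2) − 4 = 0 − 8 − 4 = -12, attained at (0, -2).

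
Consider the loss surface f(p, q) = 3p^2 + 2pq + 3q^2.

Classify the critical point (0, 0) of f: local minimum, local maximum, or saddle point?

local minimum

The Hessian of f is constant: H = [[6, 2], [2, 6]].
det(H) = 6·6 − 2² = 32.
det(H) > 0 and tr(H) = 12 > 0, so H is positive definite and the point is a local minimum.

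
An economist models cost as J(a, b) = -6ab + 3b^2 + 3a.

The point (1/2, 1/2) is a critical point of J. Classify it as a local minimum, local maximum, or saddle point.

saddle point

The Hessian of J is constant: H = [[0, -6], [-6, 6]].
det(H) = 0·6 − (-6)² = -36.
Since det(H) < 0, H is indefinite and the critical point is a saddle point.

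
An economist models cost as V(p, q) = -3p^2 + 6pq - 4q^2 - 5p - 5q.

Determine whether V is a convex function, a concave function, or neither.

concave

V is quadratic, so its Hessian is the constant matrix H = [[-6, 6], [6, -8]].
det(H) = 12, tr(H) = -14.
det(H) > 0 and tr(H) < 0, so H is negative definite everywhere: concave.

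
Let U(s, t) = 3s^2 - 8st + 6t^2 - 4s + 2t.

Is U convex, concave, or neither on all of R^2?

U is quadratic, so its Hessian is the constant matrix H = [[6, -8], [-8, 12]].
det(H) = 8, tr(H) = 18.
det(H) > 0 and tr(H) > 0, so H is positive definite everywhere: convex.

convex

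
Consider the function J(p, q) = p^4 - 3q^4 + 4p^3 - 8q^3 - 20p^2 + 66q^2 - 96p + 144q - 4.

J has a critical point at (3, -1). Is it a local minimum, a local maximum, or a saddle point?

local minimum

The mixed partial ∂²J/∂p∂q is 0, so the Hessian at any point is diag(J_pp, J_qq) = diag(4(3p^2 + 6p - 10), 12(-3q^2 - 4q + 11)).
At (3, -1): H = diag(140, 144).
Both eigenvalues are positive, so H is positive definite: a local minimum.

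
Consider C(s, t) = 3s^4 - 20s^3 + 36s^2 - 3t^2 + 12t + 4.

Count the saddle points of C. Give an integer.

2

C separates as a function of s plus a function of t, so ∇C=0 decouples.
∂C/∂s = 12s(s - 3)(s - 2) = 0 at s ∈ {0, 2, 3}; ∂C/∂t = -6(t - 2) = 0 at t ∈ {2}.
The Hessian is diagonal: diag(C_ss, C_tt). Second derivatives: C_ss(0)=72, C_ss(2)=-24, C_ss(3)=36; C_tt(2)=-6.
Saddle points occur where the two diagonal entries have opposite signs: (0, 2), (3, 2). Count: 2.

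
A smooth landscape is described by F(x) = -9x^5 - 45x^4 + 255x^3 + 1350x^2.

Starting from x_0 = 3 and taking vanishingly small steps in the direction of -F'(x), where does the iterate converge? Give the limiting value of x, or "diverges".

F'(x) = -45x(x - 4)(x + 3)(x + 5), so F'(3) = 6480.
Gradient descent moves in the -F' direction, i.e. x is decreasing.
The nearest critical point in that direction is x = 0, where F'' = 2700 > 0 (a local minimum). The iterate converges there.

0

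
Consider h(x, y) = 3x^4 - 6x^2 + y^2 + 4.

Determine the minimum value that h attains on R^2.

1

h(x,y) separates as P(x) + Q(y) + 4, so its minimum is min P + min Q + 4.
P'(x) = 12x(x - 1)(x + 1) vanishes at x ∈ {-1, 0, 1}; Q'(y) = 2y vanishes at y ∈ {0}.
Local minima of P (where P''>0): P(-1)=-3, P(1)=-3. Local minima of Q: Q(0)=0.
So the global minimum of h is P(-1) + Q(0) + 4 = -3 + 0 + 4 = 1, attained at (-1, 0).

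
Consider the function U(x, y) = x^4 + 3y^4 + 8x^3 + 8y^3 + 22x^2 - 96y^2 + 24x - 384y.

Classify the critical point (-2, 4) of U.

The mixed partial ∂²U/∂x∂y is 0, so the Hessian at any point is diag(U_xx, U_yy) = diag(4(3x^2 + 12x + 11), 12(3y^2 + 4y - 16)).
At (-2, 4): H = diag(-4, 576).
The eigenvalues have opposite signs, so H is indefinite: a saddle point.

saddle point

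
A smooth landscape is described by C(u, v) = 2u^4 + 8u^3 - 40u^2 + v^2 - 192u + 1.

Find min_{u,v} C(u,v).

C(u,v) separates as P(u) + Q(v) + 1, so its minimum is min P + min Q + 1.
P'(u) = 8(u - 3)(u + 2)(u + 4) vanishes at u ∈ {-4, -2, 3}; Q'(v) = 2v vanishes at v ∈ {0}.
Local minima of P (where P''>0): P(-4)=128, P(3)=-558. Local minima of Q: Q(0)=0.
So the global minimum of C is P(3) + Q(0) + 1 = -558 + 0 + 1 = -557, attained at (3, 0).

-557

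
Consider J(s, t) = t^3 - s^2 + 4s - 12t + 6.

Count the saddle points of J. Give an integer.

J separates as a function of s plus a function of t, so ∇J=0 decouples.
∂J/∂s = -2(s - 2) = 0 at s ∈ {2}; ∂J/∂t = 3(t - 2)(t + 2) = 0 at t ∈ {-2, 2}.
The Hessian is diagonal: diag(J_ss, J_tt). Second derivatives: J_ss(2)=-2; J_tt(-2)=-12, J_tt(2)=12.
Saddle points occur where the two diagonal entries have opposite signs: (2, 2). Count: 1.

1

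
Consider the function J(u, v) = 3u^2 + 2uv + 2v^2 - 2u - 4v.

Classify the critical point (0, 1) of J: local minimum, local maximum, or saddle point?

The Hessian of J is constant: H = [[6, 2], [2, 4]].
det(H) = 6·4 − 2² = 20.
det(H) > 0 and tr(H) = 10 > 0, so H is positive definite and the point is a local minimum.

local minimum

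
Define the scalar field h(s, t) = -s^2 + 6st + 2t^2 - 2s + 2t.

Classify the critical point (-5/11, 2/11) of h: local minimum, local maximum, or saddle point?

The Hessian of h is constant: H = [[-2, 6], [6, 4]].
det(H) = (-2)·4 − 6² = -44.
Since det(H) < 0, H is indefinite and the critical point is a saddle point.

saddle point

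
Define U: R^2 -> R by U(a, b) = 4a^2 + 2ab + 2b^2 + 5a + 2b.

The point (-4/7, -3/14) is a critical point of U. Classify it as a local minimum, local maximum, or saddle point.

local minimum

The Hessian of U is constant: H = [[8, 2], [2, 4]].
det(H) = 8·4 − 2² = 28.
det(H) > 0 and tr(H) = 12 > 0, so H is positive definite and the point is a local minimum.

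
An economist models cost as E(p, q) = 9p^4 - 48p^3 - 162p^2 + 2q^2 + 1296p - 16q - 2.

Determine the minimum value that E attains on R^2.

E(p,q) separates as A(p) + B(q) − 2, so its minimum is min A + min B − 2.
A'(p) = 36(p - 4)(p - 3)(p + 3) vanishes at p ∈ {-3, 3, 4}; B'(q) = 4q - 16 vanishes at q ∈ {4}.
Local minima of A (where A''>0): A(-3)=-3321, A(4)=1824. Local minima of B: B(4)=-32.
So the global minimum of E is A(-3) + B(4) − 2 = -3321 − 32 − 2 = -3355, attained at (-3, 4).

-3355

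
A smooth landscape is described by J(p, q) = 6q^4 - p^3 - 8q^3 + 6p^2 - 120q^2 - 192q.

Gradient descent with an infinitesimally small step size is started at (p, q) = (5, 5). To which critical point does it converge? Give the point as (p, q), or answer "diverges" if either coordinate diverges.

J is separable, so gradient descent decouples: p follows -∂J/∂p, q follows -∂J/∂q.
∂J/∂p = -3p(p - 4); at p=5 this is -15, so p increases.
∂J/∂q = 24(q - 4)(q + 1)(q + 2); at q=5 this is 1008, so q decreases.
The p-coordinate has no critical point in that direction and runs off to infinity.

diverges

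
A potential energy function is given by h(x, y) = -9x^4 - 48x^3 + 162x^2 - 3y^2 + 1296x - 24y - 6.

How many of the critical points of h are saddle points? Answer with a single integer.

h separates as a function of x plus a function of y, so ∇h=0 decouples.
∂h/∂x = -36(x - 3)(x + 3)(x + 4) = 0 at x ∈ {-4, -3, 3}; ∂h/∂y = -6(y + 4) = 0 at y ∈ {-4}.
The Hessian is diagonal: diag(h_xx, h_yy). Second derivatives: h_xx(-4)=-252, h_xx(-3)=216, h_xx(3)=-1512; h_yy(-4)=-6.
Saddle points occur where the two diagonal entries have opposite signs: (-3, -4). Count: 1.

1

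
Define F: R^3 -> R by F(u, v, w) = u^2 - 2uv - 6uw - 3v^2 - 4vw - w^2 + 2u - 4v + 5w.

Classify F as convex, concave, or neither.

F is quadratic, so its Hessian is the constant matrix H = [[2, -2, -6], [-2, -6, -4], [-6, -4, -2]].
Leading principal minors: 2, -16, 120.
Neither pattern holds ⇒ H is indefinite ⇒ neither convex nor concave.

neither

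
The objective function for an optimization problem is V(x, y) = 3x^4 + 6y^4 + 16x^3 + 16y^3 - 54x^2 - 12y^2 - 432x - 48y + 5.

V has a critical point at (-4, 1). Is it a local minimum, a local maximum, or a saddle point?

local minimum

The mixed partial ∂²V/∂x∂y is 0, so the Hessian at any point is diag(V_xx, V_yy) = diag(12(3x^2 + 8x - 9), 24(3y^2 + 4y - 1)).
At (-4, 1): H = diag(84, 144).
Both eigenvalues are positive, so H is positive definite: a local minimum.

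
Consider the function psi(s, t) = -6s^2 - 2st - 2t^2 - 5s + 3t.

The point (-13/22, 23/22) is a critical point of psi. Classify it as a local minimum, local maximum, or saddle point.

The Hessian of psi is constant: H = [[-12, -2], [-2, -4]].
det(H) = (-12)·(-4) − (-2)² = 44.
det(H) > 0 and tr(H) = -16 < 0, so H is negative definite and the point is a local maximum.

local maximum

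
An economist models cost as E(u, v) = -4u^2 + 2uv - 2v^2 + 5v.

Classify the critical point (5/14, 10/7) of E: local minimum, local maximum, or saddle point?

The Hessian of E is constant: H = [[-8, 2], [2, -4]].
det(H) = (-8)·(-4) − 2² = 28.
det(H) > 0 and tr(H) = -12 < 0, so H is negative definite and the point is a local maximum.

local maximum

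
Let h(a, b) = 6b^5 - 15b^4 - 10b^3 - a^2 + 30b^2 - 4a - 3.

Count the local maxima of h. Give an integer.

2

h separates as a function of a plus a function of b, so ∇h=0 decouples.
∂h/∂a = -2(a + 2) = 0 at a ∈ {-2}; ∂h/∂b = 30b(b - 2)(b - 1)(b + 1) = 0 at b ∈ {-1, 0, 1, 2}.
The Hessian is diagonal: diag(h_aa, h_bb). Second derivatives: h_aa(-2)=-2; h_bb(-1)=-180, h_bb(0)=60, h_bb(1)=-60, h_bb(2)=180.
Local maxima occur where both diagonal entries negative: (-2, -1), (-2, 1). Count: 2.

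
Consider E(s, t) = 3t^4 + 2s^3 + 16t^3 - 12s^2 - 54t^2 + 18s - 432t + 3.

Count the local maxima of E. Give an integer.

E separates as a function of s plus a function of t, so ∇E=0 decouples.
∂E/∂s = 6(s - 3)(s - 1) = 0 at s ∈ {1, 3}; ∂E/∂t = 12(t - 3)(t + 3)(t + 4) = 0 at t ∈ {-4, -3, 3}.
The Hessian is diagonal: diag(E_ss, E_tt). Second derivatives: E_ss(1)=-12, E_ss(3)=12; E_tt(-4)=84, E_tt(-3)=-72, E_tt(3)=504.
Local maxima occur where both diagonal entries negative: (1, -3). Count: 1.

1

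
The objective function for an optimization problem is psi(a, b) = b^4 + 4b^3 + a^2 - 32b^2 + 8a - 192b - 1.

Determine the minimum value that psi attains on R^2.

-785

psi(a,b) separates as P(a) + Q(b) − 1, so its minimum is min P + min Q − 1.
P'(a) = 2a + 8 vanishes at a ∈ {-4}; Q'(b) = 4(b - 4)(b + 3)(b + 4) vanishes at b ∈ {-4, -3, 4}.
Local minima of P (where P''>0): P(-4)=-16. Local minima of Q: Q(-4)=256, Q(4)=-768.
So the global minimum of psi is P(-4) + Q(4) − 1 = -16 − 768 − 1 = -785, attained at (-4, 4).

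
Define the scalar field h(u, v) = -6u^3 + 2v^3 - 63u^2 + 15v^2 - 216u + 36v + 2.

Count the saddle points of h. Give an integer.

2

h separates as a function of u plus a function of v, so ∇h=0 decouples.
∂h/∂u = -18(u + 3)(u + 4) = 0 at u ∈ {-4, -3}; ∂h/∂v = 6(v + 2)(v + 3) = 0 at v ∈ {-3, -2}.
The Hessian is diagonal: diag(h_uu, h_vv). Second derivatives: h_uu(-4)=18, h_uu(-3)=-18; h_vv(-3)=-6, h_vv(-2)=6.
Saddle points occur where the two diagonal entries have opposite signs: (-4, -3), (-3, -2). Count: 2.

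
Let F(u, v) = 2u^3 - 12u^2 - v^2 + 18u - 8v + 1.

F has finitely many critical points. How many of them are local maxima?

1

F separates as a function of u plus a function of v, so ∇F=0 decouples.
∂F/∂u = 6(u - 3)(u - 1) = 0 at u ∈ {1, 3}; ∂F/∂v = -2(v + 4) = 0 at v ∈ {-4}.
The Hessian is diagonal: diag(F_uu, F_vv). Second derivatives: F_uu(1)=-12, F_uu(3)=12; F_vv(-4)=-2.
Local maxima occur where both diagonal entries negative: (1, -4). Count: 1.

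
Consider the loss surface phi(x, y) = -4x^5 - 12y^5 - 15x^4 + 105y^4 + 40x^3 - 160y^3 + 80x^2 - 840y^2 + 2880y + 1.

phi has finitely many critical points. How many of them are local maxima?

phi separates as a function of x plus a function of y, so ∇phi=0 decouples.
∂phi/∂x = -20x(x - 2)(x + 1)(x + 4) = 0 at x ∈ {-4, -1, 0, 2}; ∂phi/∂y = -60(y - 4)(y - 3)(y - 2)(y + 2) = 0 at y ∈ {-2, 2, 3, 4}.
The Hessian is diagonal: diag(phi_xx, phi_yy). Second derivatives: phi_xx(-4)=1440, phi_xx(-1)=-180, phi_xx(0)=160, phi_xx(2)=-720; phi_yy(-2)=7200, phi_yy(2)=-480, phi_yy(3)=300, phi_yy(4)=-720.
Local maxima occur where both diagonal entries negative: (-1, 2), (-1, 4), (2, 2), (2, 4). Count: 4.

4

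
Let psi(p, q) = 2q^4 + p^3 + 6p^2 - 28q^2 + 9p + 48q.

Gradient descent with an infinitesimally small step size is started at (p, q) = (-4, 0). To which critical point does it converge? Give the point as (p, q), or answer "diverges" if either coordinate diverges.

psi is separable, so gradient descent decouples: p follows -∂psi/∂p, q follows -∂psi/∂q.
∂psi/∂p = 3(p + 1)(p + 3); at p=-4 this is 9, so p decreases.
∂psi/∂q = 8(q - 2)(q - 1)(q + 3); at q=0 this is 48, so q decreases.
The p-coordinate has no critical point in that direction and runs off to infinity.

diverges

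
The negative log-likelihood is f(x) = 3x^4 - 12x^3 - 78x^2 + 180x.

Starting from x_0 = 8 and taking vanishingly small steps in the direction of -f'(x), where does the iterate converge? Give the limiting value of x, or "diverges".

5

f'(x) = 12(x - 5)(x - 1)(x + 3), so f'(8) = 2772.
Gradient descent moves in the -f' direction, i.e. x is decreasing.
The nearest critical point in that direction is x = 5, where f'' = 384 > 0 (a local minimum). The iterate converges there.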